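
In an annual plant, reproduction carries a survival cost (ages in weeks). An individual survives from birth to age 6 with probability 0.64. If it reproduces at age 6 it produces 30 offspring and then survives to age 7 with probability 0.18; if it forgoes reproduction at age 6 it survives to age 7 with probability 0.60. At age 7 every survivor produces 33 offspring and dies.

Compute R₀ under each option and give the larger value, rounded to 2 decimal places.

23.00

breed at age 6: R₀ = 0.64 × (30 + 0.18 × 33) = 0.64 × 35.9400 = 23.0016
delay to age 7: R₀ = 0.64 × (0.60 × 33) = 0.64 × 19.8000 = 12.6720
Higher: breed at age 6 (23.0016).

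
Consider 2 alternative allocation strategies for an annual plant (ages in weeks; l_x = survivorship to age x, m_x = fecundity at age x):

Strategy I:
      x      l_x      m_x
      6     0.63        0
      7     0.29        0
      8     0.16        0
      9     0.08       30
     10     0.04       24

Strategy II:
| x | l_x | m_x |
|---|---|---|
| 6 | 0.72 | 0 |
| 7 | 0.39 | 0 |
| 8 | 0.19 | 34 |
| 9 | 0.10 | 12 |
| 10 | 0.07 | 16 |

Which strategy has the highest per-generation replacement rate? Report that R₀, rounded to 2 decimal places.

8.78

Strategy I: R₀ = 0.63×0 + 0.29×0 + 0.16×0 + 0.08×30 + 0.04×24 = 3.3600
Strategy II: R₀ = 0.72×0 + 0.39×0 + 0.19×34 + 0.10×12 + 0.07×16 = 8.7800
Highest R₀: strategy II with 8.7800.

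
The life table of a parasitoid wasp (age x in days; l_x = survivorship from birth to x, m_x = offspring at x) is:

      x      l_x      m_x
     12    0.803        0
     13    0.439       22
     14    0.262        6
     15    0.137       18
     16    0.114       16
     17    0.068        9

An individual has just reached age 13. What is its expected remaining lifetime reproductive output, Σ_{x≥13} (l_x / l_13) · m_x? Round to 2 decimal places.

36.75

l_13 = 0.439. Conditional survival from age 13 to x is l_x / l_13.
  x=13: (0.439/0.439) × 22 = 22.0000
  x=14: (0.262/0.439) × 6 = 3.5809
  x=15: (0.137/0.439) × 18 = 5.6173
  x=16: (0.114/0.439) × 16 = 4.1549
  x=17: (0.068/0.439) × 9 = 1.3941
Sum = 22.0000 + 3.5809 + 5.6173 + 4.1549 + 1.3941 = 36.7472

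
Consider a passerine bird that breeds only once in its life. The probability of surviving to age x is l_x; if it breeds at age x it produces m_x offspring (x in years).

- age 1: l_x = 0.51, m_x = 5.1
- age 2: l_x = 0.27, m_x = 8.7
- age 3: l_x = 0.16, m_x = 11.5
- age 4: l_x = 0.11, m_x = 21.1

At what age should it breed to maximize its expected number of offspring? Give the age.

Expected offspring if breeding at age x = l_x × m_x:
  age 1: 0.51 × 5.1 = 2.601
  age 2: 0.27 × 8.7 = 2.349
  age 3: 0.16 × 11.5 = 1.840
  age 4: 0.11 × 21.1 = 2.321
Maximum at age 1 (2.601).

1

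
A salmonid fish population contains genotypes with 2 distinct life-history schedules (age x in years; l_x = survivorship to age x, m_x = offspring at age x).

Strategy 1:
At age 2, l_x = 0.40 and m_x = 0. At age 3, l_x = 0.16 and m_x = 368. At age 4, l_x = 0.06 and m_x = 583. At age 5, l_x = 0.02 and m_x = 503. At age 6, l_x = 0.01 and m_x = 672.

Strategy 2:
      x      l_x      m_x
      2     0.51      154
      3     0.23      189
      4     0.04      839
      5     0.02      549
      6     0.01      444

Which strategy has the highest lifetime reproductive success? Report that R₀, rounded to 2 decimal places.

170.99

Strategy 1: R₀ = 0.40×0 + 0.16×368 + 0.06×583 + 0.02×503 + 0.01×672 = 110.6400
Strategy 2: R₀ = 0.51×154 + 0.23×189 + 0.04×839 + 0.02×549 + 0.01×444 = 170.9900
Highest R₀: strategy 2 with 170.9900.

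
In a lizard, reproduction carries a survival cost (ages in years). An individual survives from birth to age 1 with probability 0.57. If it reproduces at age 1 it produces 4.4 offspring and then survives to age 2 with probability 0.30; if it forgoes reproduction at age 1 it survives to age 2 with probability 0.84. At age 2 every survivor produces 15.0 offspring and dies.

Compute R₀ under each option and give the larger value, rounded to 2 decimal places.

breed at age 1: R₀ = 0.57 × (4.4 + 0.30 × 15.0) = 0.57 × 8.9000 = 5.0730
delay to age 2: R₀ = 0.57 × (0.84 × 15.0) = 0.57 × 12.6000 = 7.1820
Higher: delay to age 2 (7.1820).

7.18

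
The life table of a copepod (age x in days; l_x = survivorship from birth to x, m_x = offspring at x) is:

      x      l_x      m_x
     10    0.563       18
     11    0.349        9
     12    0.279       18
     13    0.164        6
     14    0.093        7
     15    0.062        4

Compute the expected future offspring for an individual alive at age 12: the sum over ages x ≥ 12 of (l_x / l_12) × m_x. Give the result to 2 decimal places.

24.75

l_12 = 0.279. Conditional survival from age 12 to x is l_x / l_12.
  x=12: (0.279/0.279) × 18 = 18.0000
  x=13: (0.164/0.279) × 6 = 3.5269
  x=14: (0.093/0.279) × 7 = 2.3333
  x=15: (0.062/0.279) × 4 = 0.8889
Sum = 18.0000 + 3.5269 + 2.3333 + 0.8889 = 24.7491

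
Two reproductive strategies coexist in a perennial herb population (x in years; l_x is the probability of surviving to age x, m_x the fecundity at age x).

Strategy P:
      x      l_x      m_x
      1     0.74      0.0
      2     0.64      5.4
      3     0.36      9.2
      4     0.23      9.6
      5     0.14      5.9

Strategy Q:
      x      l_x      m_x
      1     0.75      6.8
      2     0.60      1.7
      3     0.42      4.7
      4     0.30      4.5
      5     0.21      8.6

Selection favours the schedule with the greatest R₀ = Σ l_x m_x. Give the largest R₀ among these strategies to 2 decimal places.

11.25

Strategy P: R₀ = 0.74×0.0 + 0.64×5.4 + 0.36×9.2 + 0.23×9.6 + 0.14×5.9 = 9.8020
Strategy Q: R₀ = 0.75×6.8 + 0.60×1.7 + 0.42×4.7 + 0.30×4.5 + 0.21×8.6 = 11.2500
Highest R₀: strategy Q with 11.2500.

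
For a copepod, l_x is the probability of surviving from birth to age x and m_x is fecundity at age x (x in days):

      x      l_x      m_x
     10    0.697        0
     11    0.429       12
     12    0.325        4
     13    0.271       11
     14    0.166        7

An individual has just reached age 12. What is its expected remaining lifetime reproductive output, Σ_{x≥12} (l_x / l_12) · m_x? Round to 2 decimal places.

16.75

l_12 = 0.325. Conditional survival from age 12 to x is l_x / l_12.
  x=12: (0.325/0.325) × 4 = 4.0000
  x=13: (0.271/0.325) × 11 = 9.1723
  x=14: (0.166/0.325) × 7 = 3.5754
Sum = 4.0000 + 9.1723 + 3.5754 = 16.7477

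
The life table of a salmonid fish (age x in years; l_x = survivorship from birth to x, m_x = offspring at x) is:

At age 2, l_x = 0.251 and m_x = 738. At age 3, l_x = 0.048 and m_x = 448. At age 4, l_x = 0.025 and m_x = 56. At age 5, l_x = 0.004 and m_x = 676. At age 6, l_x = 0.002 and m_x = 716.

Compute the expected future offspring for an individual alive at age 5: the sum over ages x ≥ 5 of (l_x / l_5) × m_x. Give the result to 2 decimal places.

1034.00

l_5 = 0.004. Conditional survival from age 5 to x is l_x / l_5.
  x=5: (0.004/0.004) × 676 = 676.0000
  x=6: (0.002/0.004) × 716 = 358.0000
Sum = 676.0000 + 358.0000 = 1034.0000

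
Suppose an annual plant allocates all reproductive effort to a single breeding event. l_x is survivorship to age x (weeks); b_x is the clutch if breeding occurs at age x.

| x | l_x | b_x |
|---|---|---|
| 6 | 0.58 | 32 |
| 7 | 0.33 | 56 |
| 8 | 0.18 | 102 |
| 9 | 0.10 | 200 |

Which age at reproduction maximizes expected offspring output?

Expected offspring if breeding at age x = l_x × b_x:
  age 6: 0.58 × 32 = 18.560
  age 7: 0.33 × 56 = 18.480
  age 8: 0.18 × 102 = 18.360
  age 9: 0.10 × 200 = 20.000
Maximum at age 9 (20.000).

9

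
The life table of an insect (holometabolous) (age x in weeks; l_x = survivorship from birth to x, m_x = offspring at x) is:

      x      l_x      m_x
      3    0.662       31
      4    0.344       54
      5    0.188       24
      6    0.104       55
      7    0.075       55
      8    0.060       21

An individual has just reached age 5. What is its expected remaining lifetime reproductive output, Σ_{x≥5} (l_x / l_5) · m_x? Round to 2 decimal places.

l_5 = 0.188. Conditional survival from age 5 to x is l_x / l_5.
  x=5: (0.188/0.188) × 24 = 24.0000
  x=6: (0.104/0.188) × 55 = 30.4255
  x=7: (0.075/0.188) × 55 = 21.9415
  x=8: (0.060/0.188) × 21 = 6.7021
Sum = 24.0000 + 30.4255 + 21.9415 + 6.7021 = 83.0691

83.07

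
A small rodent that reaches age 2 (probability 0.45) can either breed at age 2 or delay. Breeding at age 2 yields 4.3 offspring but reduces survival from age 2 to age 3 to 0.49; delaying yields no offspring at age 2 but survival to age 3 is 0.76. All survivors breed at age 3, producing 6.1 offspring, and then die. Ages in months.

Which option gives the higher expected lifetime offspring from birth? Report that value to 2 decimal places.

breed at age 2: R₀ = 0.45 × (4.3 + 0.49 × 6.1) = 0.45 × 7.2890 = 3.2801
delay to age 3: R₀ = 0.45 × (0.76 × 6.1) = 0.45 × 4.6360 = 2.0862
Higher: breed at age 2 (3.2801).

3.28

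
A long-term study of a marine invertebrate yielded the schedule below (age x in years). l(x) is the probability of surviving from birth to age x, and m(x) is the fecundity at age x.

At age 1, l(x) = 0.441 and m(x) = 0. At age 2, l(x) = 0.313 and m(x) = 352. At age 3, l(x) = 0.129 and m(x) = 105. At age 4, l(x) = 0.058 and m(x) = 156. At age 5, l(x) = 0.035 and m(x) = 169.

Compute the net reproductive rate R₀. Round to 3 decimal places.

138.684

R₀ = Σ l(x) m(x):
  age 1: 0.441 × 0 = 0.0000
  age 2: 0.313 × 352 = 110.1760
  age 3: 0.129 × 105 = 13.5450
  age 4: 0.058 × 156 = 9.0480
  age 5: 0.035 × 169 = 5.9150
R₀ = 0.0000 + 110.1760 + 13.5450 + 9.0480 + 5.9150 = 138.6840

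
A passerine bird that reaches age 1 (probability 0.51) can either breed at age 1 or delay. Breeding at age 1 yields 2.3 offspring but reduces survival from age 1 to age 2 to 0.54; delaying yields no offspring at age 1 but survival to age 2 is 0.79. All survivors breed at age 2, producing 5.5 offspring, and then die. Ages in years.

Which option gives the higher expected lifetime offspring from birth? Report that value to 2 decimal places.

breed at age 1: R₀ = 0.51 × (2.3 + 0.54 × 5.5) = 0.51 × 5.2700 = 2.6877
delay to age 2: R₀ = 0.51 × (0.79 × 5.5) = 0.51 × 4.3450 = 2.2160
Higher: breed at age 1 (2.6877).

2.69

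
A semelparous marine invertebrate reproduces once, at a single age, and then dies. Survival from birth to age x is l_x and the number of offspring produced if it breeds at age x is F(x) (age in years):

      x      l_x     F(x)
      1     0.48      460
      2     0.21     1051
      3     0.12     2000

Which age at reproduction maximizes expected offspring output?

3

Expected offspring if breeding at age x = l_x × F(x):
  age 1: 0.48 × 460 = 220.800
  age 2: 0.21 × 1051 = 220.710
  age 3: 0.12 × 2000 = 240.000
Maximum at age 3 (240.000).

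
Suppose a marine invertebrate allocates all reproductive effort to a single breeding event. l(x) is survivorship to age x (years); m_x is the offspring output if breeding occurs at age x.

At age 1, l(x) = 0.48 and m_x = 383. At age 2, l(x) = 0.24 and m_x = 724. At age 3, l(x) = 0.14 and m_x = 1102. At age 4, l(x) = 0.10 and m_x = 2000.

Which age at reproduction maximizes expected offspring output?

4

Expected offspring if breeding at age x = l(x) × m_x:
  age 1: 0.48 × 383 = 183.840
  age 2: 0.24 × 724 = 173.760
  age 3: 0.14 × 1102 = 154.280
  age 4: 0.10 × 2000 = 200.000
Maximum at age 4 (200.000).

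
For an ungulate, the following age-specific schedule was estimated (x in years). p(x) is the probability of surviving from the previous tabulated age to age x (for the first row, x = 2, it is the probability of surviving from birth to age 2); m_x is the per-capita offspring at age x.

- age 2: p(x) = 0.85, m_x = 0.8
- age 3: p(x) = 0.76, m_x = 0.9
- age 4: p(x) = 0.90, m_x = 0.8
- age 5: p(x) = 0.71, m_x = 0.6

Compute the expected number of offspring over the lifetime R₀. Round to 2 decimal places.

Survivorship from birth: l_x = p_2·p_3·…·p_x.
  l_2 = 0.85000
  l_3 = 0.64600
  l_4 = 0.58140
  l_5 = 0.41279
R₀ = Σ l_x m_x:
  age 2: 0.85000 × 0.8 = 0.6800
  age 3: 0.64600 × 0.9 = 0.5814
  age 4: 0.58140 × 0.8 = 0.4651
  age 5: 0.41279 × 0.6 = 0.2477
R₀ = 0.6800 + 0.5814 + 0.4651 + 0.2477 = 1.9742

1.97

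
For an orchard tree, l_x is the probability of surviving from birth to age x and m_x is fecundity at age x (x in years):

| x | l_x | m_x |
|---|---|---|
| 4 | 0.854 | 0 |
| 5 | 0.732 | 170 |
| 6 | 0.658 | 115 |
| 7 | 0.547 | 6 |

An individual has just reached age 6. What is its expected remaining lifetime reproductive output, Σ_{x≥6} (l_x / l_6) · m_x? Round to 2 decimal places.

l_6 = 0.658. Conditional survival from age 6 to x is l_x / l_6.
  x=6: (0.658/0.658) × 115 = 115.0000
  x=7: (0.547/0.658) × 6 = 4.9878
Sum = 115.0000 + 4.9878 = 119.9878

119.99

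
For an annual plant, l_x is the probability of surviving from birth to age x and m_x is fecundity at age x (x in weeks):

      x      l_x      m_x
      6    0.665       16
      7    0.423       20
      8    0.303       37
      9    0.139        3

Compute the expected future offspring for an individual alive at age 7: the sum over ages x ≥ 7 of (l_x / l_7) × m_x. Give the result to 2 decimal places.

l_7 = 0.423. Conditional survival from age 7 to x is l_x / l_7.
  x=7: (0.423/0.423) × 20 = 20.0000
  x=8: (0.303/0.423) × 37 = 26.5035
  x=9: (0.139/0.423) × 3 = 0.9858
Sum = 20.0000 + 26.5035 + 0.9858 = 47.4894

47.49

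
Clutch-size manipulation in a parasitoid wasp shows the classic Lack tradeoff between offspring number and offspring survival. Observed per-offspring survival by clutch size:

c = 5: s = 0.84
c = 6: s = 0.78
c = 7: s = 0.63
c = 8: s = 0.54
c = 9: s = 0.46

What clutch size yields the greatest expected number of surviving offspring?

Expected surviving offspring = c × s(c):
  c=5: 5 × 0.84 = 4.200
  c=6: 6 × 0.78 = 4.680
  c=7: 7 × 0.63 = 4.410
  c=8: 8 × 0.54 = 4.320
  c=9: 9 × 0.46 = 4.140
Maximum at c = 6 (4.680 surviving offspring).

6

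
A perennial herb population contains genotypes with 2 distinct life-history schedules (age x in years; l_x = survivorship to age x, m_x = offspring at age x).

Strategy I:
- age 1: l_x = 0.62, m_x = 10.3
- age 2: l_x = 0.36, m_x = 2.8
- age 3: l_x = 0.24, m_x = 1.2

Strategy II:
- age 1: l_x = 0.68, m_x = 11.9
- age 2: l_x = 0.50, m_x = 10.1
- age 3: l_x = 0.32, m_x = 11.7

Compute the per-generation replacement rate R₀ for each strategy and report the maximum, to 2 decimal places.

Strategy I: R₀ = 0.62×10.3 + 0.36×2.8 + 0.24×1.2 = 7.6820
Strategy II: R₀ = 0.68×11.9 + 0.50×10.1 + 0.32×11.7 = 16.8860
Highest R₀: strategy II with 16.8860.

16.89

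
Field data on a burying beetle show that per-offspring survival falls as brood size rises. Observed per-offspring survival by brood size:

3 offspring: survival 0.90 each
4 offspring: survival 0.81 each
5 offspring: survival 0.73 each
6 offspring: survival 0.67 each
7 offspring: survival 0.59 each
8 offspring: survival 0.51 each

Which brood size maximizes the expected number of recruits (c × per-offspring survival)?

Expected recruits = c × s(c):
  c=3: 3 × 0.90 = 2.700
  c=4: 4 × 0.81 = 3.240
  c=5: 5 × 0.73 = 3.650
  c=6: 6 × 0.67 = 4.020
  c=7: 7 × 0.59 = 4.130
  c=8: 8 × 0.51 = 4.080
Maximum at c = 7 (4.130 recruits).

7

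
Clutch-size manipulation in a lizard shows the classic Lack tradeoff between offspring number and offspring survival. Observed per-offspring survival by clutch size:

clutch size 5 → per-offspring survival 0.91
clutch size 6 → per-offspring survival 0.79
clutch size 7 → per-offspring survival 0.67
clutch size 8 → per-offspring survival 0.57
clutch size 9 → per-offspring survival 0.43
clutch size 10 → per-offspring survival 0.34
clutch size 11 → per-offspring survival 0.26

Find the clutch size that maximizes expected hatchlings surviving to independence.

6

Expected hatchlings surviving to independence = c × s(c):
  c=5: 5 × 0.91 = 4.550
  c=6: 6 × 0.79 = 4.740
  c=7: 7 × 0.67 = 4.690
  c=8: 8 × 0.57 = 4.560
  c=9: 9 × 0.43 = 3.870
  c=10: 10 × 0.34 = 3.400
  c=11: 11 × 0.26 = 2.860
Maximum at c = 6 (4.740 hatchlings surviving to independence).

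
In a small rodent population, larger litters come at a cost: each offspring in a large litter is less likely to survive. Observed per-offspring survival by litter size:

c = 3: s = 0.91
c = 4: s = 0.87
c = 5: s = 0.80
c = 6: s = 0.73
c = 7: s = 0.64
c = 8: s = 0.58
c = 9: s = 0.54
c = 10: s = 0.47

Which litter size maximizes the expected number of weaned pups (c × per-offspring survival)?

Expected weaned pups = c × s(c):
  c=3: 3 × 0.91 = 2.730
  c=4: 4 × 0.87 = 3.480
  c=5: 5 × 0.80 = 4.000
  c=6: 6 × 0.73 = 4.380
  c=7: 7 × 0.64 = 4.480
  c=8: 8 × 0.58 = 4.640
  c=9: 9 × 0.54 = 4.860
  c=10: 10 × 0.47 = 4.700
Maximum at c = 9 (4.860 weaned pups).

9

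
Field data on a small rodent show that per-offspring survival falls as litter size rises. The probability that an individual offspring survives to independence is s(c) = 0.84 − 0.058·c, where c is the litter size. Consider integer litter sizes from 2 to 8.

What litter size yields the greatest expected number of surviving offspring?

Expected surviving offspring = c × s(c):
  c=2: 2 × 0.724 = 1.448
  c=3: 3 × 0.666 = 1.998
  c=4: 4 × 0.608 = 2.432
  c=5: 5 × 0.550 = 2.750
  c=6: 6 × 0.492 = 2.952
  c=7: 7 × 0.434 = 3.038
  c=8: 8 × 0.376 = 3.008
Maximum at c = 7 (3.038 surviving offspring).

7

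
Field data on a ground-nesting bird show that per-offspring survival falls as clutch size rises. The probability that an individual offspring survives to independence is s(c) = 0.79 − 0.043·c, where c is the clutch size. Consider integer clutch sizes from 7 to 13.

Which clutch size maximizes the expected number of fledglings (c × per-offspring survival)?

Expected fledglings = c × s(c):
  c=7: 7 × 0.489 = 3.423
  c=8: 8 × 0.446 = 3.568
  c=9: 9 × 0.403 = 3.627
  c=10: 10 × 0.360 = 3.600
  c=11: 11 × 0.317 = 3.487
  c=12: 12 × 0.274 = 3.288
  c=13: 13 × 0.231 = 3.003
Maximum at c = 9 (3.627 fledglings).

9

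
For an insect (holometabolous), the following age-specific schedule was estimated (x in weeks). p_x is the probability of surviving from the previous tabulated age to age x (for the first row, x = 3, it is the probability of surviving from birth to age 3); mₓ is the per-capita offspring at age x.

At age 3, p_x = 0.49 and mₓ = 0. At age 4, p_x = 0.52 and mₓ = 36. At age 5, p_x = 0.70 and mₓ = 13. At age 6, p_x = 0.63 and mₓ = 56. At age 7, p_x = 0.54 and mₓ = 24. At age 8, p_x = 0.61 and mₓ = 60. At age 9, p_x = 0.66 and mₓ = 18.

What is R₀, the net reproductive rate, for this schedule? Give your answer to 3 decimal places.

Survivorship from birth: l_x = p_3·p_4·…·p_x.
  l_3 = 0.49000
  l_4 = 0.25480
  l_5 = 0.17836
  l_6 = 0.11237
  l_7 = 0.06068
  l_8 = 0.03701
  l_9 = 0.02443
R₀ = Σ l_x mₓ:
  age 3: 0.49000 × 0 = 0.0000
  age 4: 0.25480 × 36 = 9.1728
  age 5: 0.17836 × 13 = 2.3187
  age 6: 0.11237 × 56 = 6.2927
  age 7: 0.06068 × 24 = 1.4563
  age 8: 0.03701 × 60 = 2.2206
  age 9: 0.02443 × 18 = 0.4397
R₀ = 0.0000 + 9.1728 + 2.3187 + 6.2927 + 1.4563 + 2.2206 + 0.4397 = 21.9009

21.901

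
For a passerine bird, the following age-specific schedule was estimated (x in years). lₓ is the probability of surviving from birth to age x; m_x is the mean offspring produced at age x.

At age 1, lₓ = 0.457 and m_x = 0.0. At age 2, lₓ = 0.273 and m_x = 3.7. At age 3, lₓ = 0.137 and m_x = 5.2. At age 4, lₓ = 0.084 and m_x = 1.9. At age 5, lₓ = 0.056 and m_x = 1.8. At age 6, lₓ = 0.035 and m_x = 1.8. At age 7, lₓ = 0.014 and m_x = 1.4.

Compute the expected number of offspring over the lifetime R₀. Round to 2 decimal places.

R₀ = Σ lₓ m_x:
  age 1: 0.457 × 0.0 = 0.0000
  age 2: 0.273 × 3.7 = 1.0101
  age 3: 0.137 × 5.2 = 0.7124
  age 4: 0.084 × 1.9 = 0.1596
  age 5: 0.056 × 1.8 = 0.1008
  age 6: 0.035 × 1.8 = 0.0630
  age 7: 0.014 × 1.4 = 0.0196
R₀ = 0.0000 + 1.0101 + 0.7124 + 0.1596 + 0.1008 + 0.0630 + 0.0196 = 2.0655

2.07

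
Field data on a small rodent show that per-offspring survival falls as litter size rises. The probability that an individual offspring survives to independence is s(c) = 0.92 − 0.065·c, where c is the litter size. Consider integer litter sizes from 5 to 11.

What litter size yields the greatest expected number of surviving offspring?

Expected surviving offspring = c × s(c):
  c=5: 5 × 0.595 = 2.975
  c=6: 6 × 0.530 = 3.180
  c=7: 7 × 0.465 = 3.255
  c=8: 8 × 0.400 = 3.200
  c=9: 9 × 0.335 = 3.015
  c=10: 10 × 0.270 = 2.700
  c=11: 11 × 0.205 = 2.255
Maximum at c = 7 (3.255 surviving offspring).

7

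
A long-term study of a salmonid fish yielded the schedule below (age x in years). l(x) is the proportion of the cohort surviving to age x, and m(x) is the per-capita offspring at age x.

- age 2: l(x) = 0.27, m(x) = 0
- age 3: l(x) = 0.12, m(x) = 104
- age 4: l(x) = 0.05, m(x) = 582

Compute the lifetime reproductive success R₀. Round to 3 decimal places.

41.580

R₀ = Σ l(x) m(x):
  age 2: 0.27 × 0 = 0.0000
  age 3: 0.12 × 104 = 12.4800
  age 4: 0.05 × 582 = 29.1000
R₀ = 0.0000 + 12.4800 + 29.1000 = 41.5800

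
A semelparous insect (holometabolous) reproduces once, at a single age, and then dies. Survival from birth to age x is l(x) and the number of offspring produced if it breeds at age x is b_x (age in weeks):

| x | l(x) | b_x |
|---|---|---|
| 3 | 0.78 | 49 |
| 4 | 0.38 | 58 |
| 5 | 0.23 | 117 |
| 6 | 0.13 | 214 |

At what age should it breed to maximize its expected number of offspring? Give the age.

3

Expected offspring if breeding at age x = l(x) × b_x:
  age 3: 0.78 × 49 = 38.220
  age 4: 0.38 × 58 = 22.040
  age 5: 0.23 × 117 = 26.910
  age 6: 0.13 × 214 = 27.820
Maximum at age 3 (38.220).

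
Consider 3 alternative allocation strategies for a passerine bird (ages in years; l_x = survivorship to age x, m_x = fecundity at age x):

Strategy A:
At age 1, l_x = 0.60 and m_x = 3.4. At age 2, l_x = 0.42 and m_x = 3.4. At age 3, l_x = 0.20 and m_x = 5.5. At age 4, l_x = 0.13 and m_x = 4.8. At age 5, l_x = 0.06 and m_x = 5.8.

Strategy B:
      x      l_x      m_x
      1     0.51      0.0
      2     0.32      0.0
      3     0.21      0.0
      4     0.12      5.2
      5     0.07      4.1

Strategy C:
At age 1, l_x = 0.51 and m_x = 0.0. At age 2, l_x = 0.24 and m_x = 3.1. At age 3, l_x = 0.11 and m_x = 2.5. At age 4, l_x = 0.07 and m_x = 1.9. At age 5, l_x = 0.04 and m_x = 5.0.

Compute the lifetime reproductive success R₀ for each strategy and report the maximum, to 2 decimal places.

5.54

Strategy A: R₀ = 0.60×3.4 + 0.42×3.4 + 0.20×5.5 + 0.13×4.8 + 0.06×5.8 = 5.5400
Strategy B: R₀ = 0.51×0.0 + 0.32×0.0 + 0.21×0.0 + 0.12×5.2 + 0.07×4.1 = 0.9110
Strategy C: R₀ = 0.51×0.0 + 0.24×3.1 + 0.11×2.5 + 0.07×1.9 + 0.04×5.0 = 1.3520
Highest R₀: strategy A with 5.5400.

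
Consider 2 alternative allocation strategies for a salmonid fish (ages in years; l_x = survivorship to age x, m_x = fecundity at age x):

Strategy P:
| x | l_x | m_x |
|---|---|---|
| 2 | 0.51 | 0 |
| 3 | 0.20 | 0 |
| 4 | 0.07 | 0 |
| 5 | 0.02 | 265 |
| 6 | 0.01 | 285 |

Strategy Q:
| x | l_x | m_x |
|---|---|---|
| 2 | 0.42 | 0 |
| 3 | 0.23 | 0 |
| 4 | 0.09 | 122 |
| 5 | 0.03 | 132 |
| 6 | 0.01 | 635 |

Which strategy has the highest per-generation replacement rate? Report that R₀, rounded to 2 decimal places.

21.29

Strategy P: R₀ = 0.51×0 + 0.20×0 + 0.07×0 + 0.02×265 + 0.01×285 = 8.1500
Strategy Q: R₀ = 0.42×0 + 0.23×0 + 0.09×122 + 0.03×132 + 0.01×635 = 21.2900
Highest R₀: strategy Q with 21.2900.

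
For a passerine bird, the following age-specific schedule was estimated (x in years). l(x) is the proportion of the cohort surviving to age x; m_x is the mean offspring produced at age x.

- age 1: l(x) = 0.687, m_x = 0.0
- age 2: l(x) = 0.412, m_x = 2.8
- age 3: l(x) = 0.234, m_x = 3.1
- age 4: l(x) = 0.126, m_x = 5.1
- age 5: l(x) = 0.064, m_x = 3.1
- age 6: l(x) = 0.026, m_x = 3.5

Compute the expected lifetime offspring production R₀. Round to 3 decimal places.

2.811

R₀ = Σ l(x) m_x:
  age 1: 0.687 × 0.0 = 0.0000
  age 2: 0.412 × 2.8 = 1.1536
  age 3: 0.234 × 3.1 = 0.7254
  age 4: 0.126 × 5.1 = 0.6426
  age 5: 0.064 × 3.1 = 0.1984
  age 6: 0.026 × 3.5 = 0.0910
R₀ = 0.0000 + 1.1536 + 0.7254 + 0.6426 + 0.1984 + 0.0910 = 2.8110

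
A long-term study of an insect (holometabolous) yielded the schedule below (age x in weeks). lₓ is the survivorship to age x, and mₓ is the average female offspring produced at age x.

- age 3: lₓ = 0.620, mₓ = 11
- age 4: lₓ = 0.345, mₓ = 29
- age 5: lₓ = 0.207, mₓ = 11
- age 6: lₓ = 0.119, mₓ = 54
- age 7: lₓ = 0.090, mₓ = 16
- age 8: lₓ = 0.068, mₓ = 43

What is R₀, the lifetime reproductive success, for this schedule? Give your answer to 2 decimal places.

R₀ = Σ lₓ mₓ:
  age 3: 0.620 × 11 = 6.8200
  age 4: 0.345 × 29 = 10.0050
  age 5: 0.207 × 11 = 2.2770
  age 6: 0.119 × 54 = 6.4260
  age 7: 0.090 × 16 = 1.4400
  age 8: 0.068 × 43 = 2.9240
R₀ = 6.8200 + 10.0050 + 2.2770 + 6.4260 + 1.4400 + 2.9240 = 29.8920

29.89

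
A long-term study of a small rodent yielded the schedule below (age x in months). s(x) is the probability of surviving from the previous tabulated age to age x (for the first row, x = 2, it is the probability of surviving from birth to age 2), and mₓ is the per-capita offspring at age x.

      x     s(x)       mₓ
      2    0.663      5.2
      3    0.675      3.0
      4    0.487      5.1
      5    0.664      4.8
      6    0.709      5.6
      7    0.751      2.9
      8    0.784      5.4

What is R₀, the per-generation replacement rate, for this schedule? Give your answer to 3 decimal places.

7.721

Survivorship from birth: l_x = s_2·s_3·…·s_x.
  l_2 = 0.66300
  l_3 = 0.44753
  l_4 = 0.21794
  l_5 = 0.14472
  l_6 = 0.10260
  l_7 = 0.07705
  l_8 = 0.06041
R₀ = Σ l_x mₓ:
  age 2: 0.66300 × 5.2 = 3.4476
  age 3: 0.44753 × 3.0 = 1.3426
  age 4: 0.21794 × 5.1 = 1.1115
  age 5: 0.14472 × 4.8 = 0.6947
  age 6: 0.10260 × 5.6 = 0.5746
  age 7: 0.07705 × 2.9 = 0.2234
  age 8: 0.06041 × 5.4 = 0.3262
R₀ = 3.4476 + 1.3426 + 1.1115 + 0.6947 + 0.5746 + 0.2234 + 0.3262 = 7.7206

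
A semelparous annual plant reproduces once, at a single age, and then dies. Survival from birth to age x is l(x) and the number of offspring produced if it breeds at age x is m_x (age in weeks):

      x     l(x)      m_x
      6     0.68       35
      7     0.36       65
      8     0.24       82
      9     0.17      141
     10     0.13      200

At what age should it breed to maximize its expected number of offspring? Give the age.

Expected offspring if breeding at age x = l(x) × m_x:
  age 6: 0.68 × 35 = 23.800
  age 7: 0.36 × 65 = 23.400
  age 8: 0.24 × 82 = 19.680
  age 9: 0.17 × 141 = 23.970
  age 10: 0.13 × 200 = 26.000
Maximum at age 10 (26.000).

10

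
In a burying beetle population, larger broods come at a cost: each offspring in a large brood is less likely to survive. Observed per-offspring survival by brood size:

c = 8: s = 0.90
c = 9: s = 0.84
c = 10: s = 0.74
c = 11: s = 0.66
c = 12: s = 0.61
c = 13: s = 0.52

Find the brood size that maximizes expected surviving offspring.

9

Expected surviving offspring = c × s(c):
  c=8: 8 × 0.90 = 7.200
  c=9: 9 × 0.84 = 7.560
  c=10: 10 × 0.74 = 7.400
  c=11: 11 × 0.66 = 7.260
  c=12: 12 × 0.61 = 7.320
  c=13: 13 × 0.52 = 6.760
Maximum at c = 9 (7.560 surviving offspring).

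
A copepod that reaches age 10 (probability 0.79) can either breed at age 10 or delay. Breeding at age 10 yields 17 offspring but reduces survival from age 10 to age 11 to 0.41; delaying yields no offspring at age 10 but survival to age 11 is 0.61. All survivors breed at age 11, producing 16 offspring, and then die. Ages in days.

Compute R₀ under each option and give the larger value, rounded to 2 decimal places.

18.61

breed at age 10: R₀ = 0.79 × (17 + 0.41 × 16) = 0.79 × 23.5600 = 18.6124
delay to age 11: R₀ = 0.79 × (0.61 × 16) = 0.79 × 9.7600 = 7.7104
Higher: breed at age 10 (18.6124).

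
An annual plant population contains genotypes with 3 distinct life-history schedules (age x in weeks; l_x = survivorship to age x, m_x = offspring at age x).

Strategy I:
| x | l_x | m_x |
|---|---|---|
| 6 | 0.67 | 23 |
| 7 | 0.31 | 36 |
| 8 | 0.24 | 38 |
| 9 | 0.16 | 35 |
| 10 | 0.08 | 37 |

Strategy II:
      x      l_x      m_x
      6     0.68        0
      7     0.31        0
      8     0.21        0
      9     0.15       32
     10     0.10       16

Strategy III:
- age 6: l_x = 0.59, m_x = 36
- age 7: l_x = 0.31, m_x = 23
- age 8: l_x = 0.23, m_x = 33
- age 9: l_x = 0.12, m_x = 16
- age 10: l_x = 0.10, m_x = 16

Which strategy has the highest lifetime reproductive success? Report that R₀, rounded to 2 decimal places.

Strategy I: R₀ = 0.67×23 + 0.31×36 + 0.24×38 + 0.16×35 + 0.08×37 = 44.2500
Strategy II: R₀ = 0.68×0 + 0.31×0 + 0.21×0 + 0.15×32 + 0.10×16 = 6.4000
Strategy III: R₀ = 0.59×36 + 0.31×23 + 0.23×33 + 0.12×16 + 0.10×16 = 39.4800
Highest R₀: strategy I with 44.2500.

44.25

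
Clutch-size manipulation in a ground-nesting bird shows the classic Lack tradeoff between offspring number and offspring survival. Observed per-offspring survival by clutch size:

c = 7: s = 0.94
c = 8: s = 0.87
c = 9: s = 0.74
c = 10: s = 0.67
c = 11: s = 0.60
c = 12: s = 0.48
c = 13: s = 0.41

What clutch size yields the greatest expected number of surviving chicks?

8

Expected surviving chicks = c × s(c):
  c=7: 7 × 0.94 = 6.580
  c=8: 8 × 0.87 = 6.960
  c=9: 9 × 0.74 = 6.660
  c=10: 10 × 0.67 = 6.700
  c=11: 11 × 0.60 = 6.600
  c=12: 12 × 0.48 = 5.760
  c=13: 13 × 0.41 = 5.330
Maximum at c = 8 (6.960 surviving chicks).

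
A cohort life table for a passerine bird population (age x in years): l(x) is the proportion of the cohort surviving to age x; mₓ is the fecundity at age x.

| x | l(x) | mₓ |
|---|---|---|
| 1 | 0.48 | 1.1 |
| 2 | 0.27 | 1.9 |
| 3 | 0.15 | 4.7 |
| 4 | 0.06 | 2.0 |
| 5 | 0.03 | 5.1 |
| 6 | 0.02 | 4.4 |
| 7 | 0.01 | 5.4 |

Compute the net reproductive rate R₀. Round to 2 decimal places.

2.16

R₀ = Σ l(x) mₓ:
  age 1: 0.48 × 1.1 = 0.5280
  age 2: 0.27 × 1.9 = 0.5130
  age 3: 0.15 × 4.7 = 0.7050
  age 4: 0.06 × 2.0 = 0.1200
  age 5: 0.03 × 5.1 = 0.1530
  age 6: 0.02 × 4.4 = 0.0880
  age 7: 0.01 × 5.4 = 0.0540
R₀ = 0.5280 + 0.5130 + 0.7050 + 0.1200 + 0.1530 + 0.0880 + 0.0540 = 2.1610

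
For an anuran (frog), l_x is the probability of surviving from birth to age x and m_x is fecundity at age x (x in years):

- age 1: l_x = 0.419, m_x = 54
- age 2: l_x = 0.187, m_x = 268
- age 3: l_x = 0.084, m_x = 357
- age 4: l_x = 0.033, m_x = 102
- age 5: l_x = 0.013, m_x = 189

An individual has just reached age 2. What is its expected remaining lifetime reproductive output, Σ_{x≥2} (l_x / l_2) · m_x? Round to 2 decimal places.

459.50

l_2 = 0.187. Conditional survival from age 2 to x is l_x / l_2.
  x=2: (0.187/0.187) × 268 = 268.0000
  x=3: (0.084/0.187) × 357 = 160.3636
  x=4: (0.033/0.187) × 102 = 18.0000
  x=5: (0.013/0.187) × 189 = 13.1390
Sum = 268.0000 + 160.3636 + 18.0000 + 13.1390 = 459.5027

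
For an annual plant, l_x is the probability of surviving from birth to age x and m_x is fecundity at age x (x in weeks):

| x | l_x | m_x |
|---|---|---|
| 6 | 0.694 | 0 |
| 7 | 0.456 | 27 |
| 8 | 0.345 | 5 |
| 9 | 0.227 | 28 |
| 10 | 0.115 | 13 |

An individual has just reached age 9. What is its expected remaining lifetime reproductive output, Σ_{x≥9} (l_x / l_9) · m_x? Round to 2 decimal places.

l_9 = 0.227. Conditional survival from age 9 to x is l_x / l_9.
  x=9: (0.227/0.227) × 28 = 28.0000
  x=10: (0.115/0.227) × 13 = 6.5859
Sum = 28.0000 + 6.5859 = 34.5859

34.59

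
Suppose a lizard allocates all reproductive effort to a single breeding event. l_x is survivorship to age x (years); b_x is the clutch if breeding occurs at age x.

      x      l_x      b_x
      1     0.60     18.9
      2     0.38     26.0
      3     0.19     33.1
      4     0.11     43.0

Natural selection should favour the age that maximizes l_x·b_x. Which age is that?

1

Expected offspring if breeding at age x = l_x × b_x:
  age 1: 0.60 × 18.9 = 11.340
  age 2: 0.38 × 26.0 = 9.880
  age 3: 0.19 × 33.1 = 6.289
  age 4: 0.11 × 43.0 = 4.730
Maximum at age 1 (11.340).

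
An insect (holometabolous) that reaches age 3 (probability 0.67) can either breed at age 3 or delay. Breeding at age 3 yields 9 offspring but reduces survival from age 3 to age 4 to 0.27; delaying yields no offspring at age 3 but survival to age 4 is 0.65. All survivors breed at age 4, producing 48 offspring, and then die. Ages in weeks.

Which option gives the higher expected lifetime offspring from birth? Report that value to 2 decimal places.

breed at age 3: R₀ = 0.67 × (9 + 0.27 × 48) = 0.67 × 21.9600 = 14.7132
delay to age 4: R₀ = 0.67 × (0.65 × 48) = 0.67 × 31.2000 = 20.9040
Higher: delay to age 4 (20.9040).

20.90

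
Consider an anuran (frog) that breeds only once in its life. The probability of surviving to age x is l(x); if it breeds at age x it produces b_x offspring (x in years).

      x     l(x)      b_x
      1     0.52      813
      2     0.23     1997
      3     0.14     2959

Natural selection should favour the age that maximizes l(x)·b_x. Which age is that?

2

Expected offspring if breeding at age x = l(x) × b_x:
  age 1: 0.52 × 813 = 422.760
  age 2: 0.23 × 1997 = 459.310
  age 3: 0.14 × 2959 = 414.260
Maximum at age 2 (459.310).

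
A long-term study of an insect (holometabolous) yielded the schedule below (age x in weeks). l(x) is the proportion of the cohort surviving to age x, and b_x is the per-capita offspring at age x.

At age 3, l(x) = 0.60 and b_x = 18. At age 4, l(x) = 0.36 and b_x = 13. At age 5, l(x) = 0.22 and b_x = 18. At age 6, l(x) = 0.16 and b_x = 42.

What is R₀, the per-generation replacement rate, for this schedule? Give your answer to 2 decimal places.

26.16

R₀ = Σ l(x) b_x:
  age 3: 0.60 × 18 = 10.8000
  age 4: 0.36 × 13 = 4.6800
  age 5: 0.22 × 18 = 3.9600
  age 6: 0.16 × 42 = 6.7200
R₀ = 10.8000 + 4.6800 + 3.9600 + 6.7200 = 26.1600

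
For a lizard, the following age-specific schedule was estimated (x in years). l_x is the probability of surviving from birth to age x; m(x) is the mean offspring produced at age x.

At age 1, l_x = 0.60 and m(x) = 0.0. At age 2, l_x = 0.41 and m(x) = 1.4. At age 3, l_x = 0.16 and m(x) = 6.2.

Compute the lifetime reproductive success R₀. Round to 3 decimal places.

1.566

R₀ = Σ l_x m(x):
  age 1: 0.60 × 0.0 = 0.0000
  age 2: 0.41 × 1.4 = 0.5740
  age 3: 0.16 × 6.2 = 0.9920
R₀ = 0.0000 + 0.5740 + 0.9920 = 1.5660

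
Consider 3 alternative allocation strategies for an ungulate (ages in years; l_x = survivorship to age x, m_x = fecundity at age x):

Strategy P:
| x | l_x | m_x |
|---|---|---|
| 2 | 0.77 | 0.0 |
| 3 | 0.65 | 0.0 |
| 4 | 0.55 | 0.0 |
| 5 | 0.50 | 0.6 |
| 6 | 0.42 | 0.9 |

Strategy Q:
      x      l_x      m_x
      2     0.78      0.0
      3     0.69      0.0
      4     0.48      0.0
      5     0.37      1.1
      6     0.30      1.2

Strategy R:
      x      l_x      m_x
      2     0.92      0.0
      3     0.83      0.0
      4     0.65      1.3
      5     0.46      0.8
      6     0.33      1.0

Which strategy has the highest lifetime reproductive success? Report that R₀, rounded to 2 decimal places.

1.54

Strategy P: R₀ = 0.77×0.0 + 0.65×0.0 + 0.55×0.0 + 0.50×0.6 + 0.42×0.9 = 0.6780
Strategy Q: R₀ = 0.78×0.0 + 0.69×0.0 + 0.48×0.0 + 0.37×1.1 + 0.30×1.2 = 0.7670
Strategy R: R₀ = 0.92×0.0 + 0.83×0.0 + 0.65×1.3 + 0.46×0.8 + 0.33×1.0 = 1.5430
Highest R₀: strategy R with 1.5430.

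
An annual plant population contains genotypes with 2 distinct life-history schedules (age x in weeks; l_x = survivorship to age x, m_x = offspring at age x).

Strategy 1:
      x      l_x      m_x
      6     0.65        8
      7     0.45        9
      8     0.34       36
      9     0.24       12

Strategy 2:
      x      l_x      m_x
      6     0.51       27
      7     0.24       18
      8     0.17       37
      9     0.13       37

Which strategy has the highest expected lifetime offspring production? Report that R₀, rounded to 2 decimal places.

Strategy 1: R₀ = 0.65×8 + 0.45×9 + 0.34×36 + 0.24×12 = 24.3700
Strategy 2: R₀ = 0.51×27 + 0.24×18 + 0.17×37 + 0.13×37 = 29.1900
Highest R₀: strategy 2 with 29.1900.

29.19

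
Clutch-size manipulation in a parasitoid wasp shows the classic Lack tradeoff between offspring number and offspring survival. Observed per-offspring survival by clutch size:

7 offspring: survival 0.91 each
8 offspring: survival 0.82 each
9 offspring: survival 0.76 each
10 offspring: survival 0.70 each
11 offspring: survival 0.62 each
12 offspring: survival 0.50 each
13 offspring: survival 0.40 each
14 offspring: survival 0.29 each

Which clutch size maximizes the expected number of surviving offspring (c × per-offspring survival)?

10

Expected surviving offspring = c × s(c):
  c=7: 7 × 0.91 = 6.370
  c=8: 8 × 0.82 = 6.560
  c=9: 9 × 0.76 = 6.840
  c=10: 10 × 0.70 = 7.000
  c=11: 11 × 0.62 = 6.820
  c=12: 12 × 0.50 = 6.000
  c=13: 13 × 0.40 = 5.200
  c=14: 14 × 0.29 = 4.060
Maximum at c = 10 (7.000 surviving offspring).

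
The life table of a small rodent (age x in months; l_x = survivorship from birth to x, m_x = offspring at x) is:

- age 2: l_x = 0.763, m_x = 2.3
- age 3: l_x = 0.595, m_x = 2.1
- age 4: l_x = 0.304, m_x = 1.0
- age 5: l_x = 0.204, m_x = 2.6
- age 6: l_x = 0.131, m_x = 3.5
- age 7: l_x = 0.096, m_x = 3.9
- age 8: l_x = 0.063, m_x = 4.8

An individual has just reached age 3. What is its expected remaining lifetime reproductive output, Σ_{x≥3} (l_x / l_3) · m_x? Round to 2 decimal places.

l_3 = 0.595. Conditional survival from age 3 to x is l_x / l_3.
  x=3: (0.595/0.595) × 2.1 = 2.1000
  x=4: (0.304/0.595) × 1.0 = 0.5109
  x=5: (0.204/0.595) × 2.6 = 0.8914
  x=6: (0.131/0.595) × 3.5 = 0.7706
  x=7: (0.096/0.595) × 3.9 = 0.6292
  x=8: (0.063/0.595) × 4.8 = 0.5082
Sum = 2.1000 + 0.5109 + 0.8914 + 0.7706 + 0.6292 + 0.5082 = 5.4104

5.41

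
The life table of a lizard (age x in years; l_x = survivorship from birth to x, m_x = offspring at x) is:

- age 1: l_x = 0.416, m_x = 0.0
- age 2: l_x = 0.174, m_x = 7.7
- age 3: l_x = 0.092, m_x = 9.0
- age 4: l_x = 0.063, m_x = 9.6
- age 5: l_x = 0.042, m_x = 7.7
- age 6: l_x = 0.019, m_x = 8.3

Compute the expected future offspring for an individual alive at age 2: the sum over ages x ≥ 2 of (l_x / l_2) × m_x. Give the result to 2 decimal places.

l_2 = 0.174. Conditional survival from age 2 to x is l_x / l_2.
  x=2: (0.174/0.174) × 7.7 = 7.7000
  x=3: (0.092/0.174) × 9.0 = 4.7586
  x=4: (0.063/0.174) × 9.6 = 3.4759
  x=5: (0.042/0.174) × 7.7 = 1.8586
  x=6: (0.019/0.174) × 8.3 = 0.9063
Sum = 7.7000 + 4.7586 + 3.4759 + 1.8586 + 0.9063 = 18.6994

18.70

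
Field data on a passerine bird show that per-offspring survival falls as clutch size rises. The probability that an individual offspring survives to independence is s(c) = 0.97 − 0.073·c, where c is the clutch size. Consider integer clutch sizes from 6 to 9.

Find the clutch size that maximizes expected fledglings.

7

Expected fledglings = c × s(c):
  c=6: 6 × 0.532 = 3.192
  c=7: 7 × 0.459 = 3.213
  c=8: 8 × 0.386 = 3.088
  c=9: 9 × 0.313 = 2.817
Maximum at c = 7 (3.213 fledglings).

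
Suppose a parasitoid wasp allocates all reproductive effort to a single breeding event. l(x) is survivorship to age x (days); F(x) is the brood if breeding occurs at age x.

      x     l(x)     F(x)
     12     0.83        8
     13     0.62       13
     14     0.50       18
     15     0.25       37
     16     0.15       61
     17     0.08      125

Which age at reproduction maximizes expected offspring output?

Expected offspring if breeding at age x = l(x) × F(x):
  age 12: 0.83 × 8 = 6.640
  age 13: 0.62 × 13 = 8.060
  age 14: 0.50 × 18 = 9.000
  age 15: 0.25 × 37 = 9.250
  age 16: 0.15 × 61 = 9.150
  age 17: 0.08 × 125 = 10.000
Maximum at age 17 (10.000).

17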